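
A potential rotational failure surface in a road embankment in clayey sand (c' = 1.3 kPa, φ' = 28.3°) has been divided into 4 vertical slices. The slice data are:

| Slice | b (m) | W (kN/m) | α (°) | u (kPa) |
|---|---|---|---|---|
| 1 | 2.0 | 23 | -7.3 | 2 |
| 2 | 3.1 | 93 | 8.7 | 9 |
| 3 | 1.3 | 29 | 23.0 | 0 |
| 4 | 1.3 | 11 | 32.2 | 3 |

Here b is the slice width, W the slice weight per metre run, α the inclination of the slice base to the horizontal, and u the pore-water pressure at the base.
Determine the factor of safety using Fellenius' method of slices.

FS = 2.54

Ordinary method of slices: FS = Σ[c'·Δl_i + (W_i cosα_i − u_i·Δl_i)·tanφ'] / Σ W_i sinα_i, with Δl_i = b_i / cosα_i.
Slice 1: Δl = 2.0/cos(-7.3°) = 2.016 m; N'_1 = 23·cos(-7.3°) − 2·2.016 = 18.8; c'Δl = 2.62; W sinα = -2.9
Slice 2: Δl = 3.1/cos8.7° = 3.136 m; N'_2 = 93·cos8.7° − 9·3.136 = 63.7; c'Δl = 4.08; W sinα = 14.1
Slice 3: Δl = 1.3/cos23.0° = 1.412 m; N'_3 = 29·cos23.0° − 0·1.412 = 26.7; c'Δl = 1.84; W sinα = 11.3
Slice 4: Δl = 1.3/cos32.2° = 1.536 m; N'_4 = 11·cos32.2° − 3·1.536 = 4.7; c'Δl = 2.00; W sinα = 5.9
Σc'Δl = 10.5 kN/m; ΣN' = 113.9 kN/m; ΣW sinα = 28.3 kN/m
Resisting = 10.5 + 113.9·tan28.3° = 10.5 + 61.3 = 71.8 kN/m
FS = 71.8 / 28.3 = 2.535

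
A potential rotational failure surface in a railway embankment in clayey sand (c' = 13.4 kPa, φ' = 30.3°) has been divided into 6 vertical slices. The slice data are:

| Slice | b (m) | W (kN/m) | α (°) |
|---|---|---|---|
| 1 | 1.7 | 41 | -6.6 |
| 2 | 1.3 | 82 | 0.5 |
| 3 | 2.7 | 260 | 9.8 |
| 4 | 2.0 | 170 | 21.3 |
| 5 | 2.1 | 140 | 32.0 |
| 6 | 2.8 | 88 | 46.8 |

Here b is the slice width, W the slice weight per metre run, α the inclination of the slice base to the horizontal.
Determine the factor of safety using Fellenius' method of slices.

FS = 2.55

Ordinary method of slices: FS = Σ[c'·Δl_i + (W_i cosα_i)·tanφ'] / Σ W_i sinα_i, with Δl_i = b_i / cosα_i.
Slice 1: Δl = 1.7/cos(-6.6°) = 1.711 m; N'_1 = 41·cos(-6.6°) = 40.7; c'Δl = 22.93; W sinα = -4.7
Slice 2: Δl = 1.3/cos0.5° = 1.300 m; N'_2 = 82·cos0.5° = 82.0; c'Δl = 17.42; W sinα = 0.7
Slice 3: Δl = 2.7/cos9.8° = 2.740 m; N'_3 = 260·cos9.8° = 256.2; c'Δl = 36.72; W sinα = 44.3
Slice 4: Δl = 2.0/cos21.3° = 2.147 m; N'_4 = 170·cos21.3° = 158.4; c'Δl = 28.76; W sinα = 61.8
Slice 5: Δl = 2.1/cos32.0° = 2.476 m; N'_5 = 140·cos32.0° = 118.7; c'Δl = 33.18; W sinα = 74.2
Slice 6: Δl = 2.8/cos46.8° = 4.090 m; N'_6 = 88·cos46.8° = 60.2; c'Δl = 54.81; W sinα = 64.1
Σc'Δl = 193.8 kN/m; ΣN' = 716.3 kN/m; ΣW sinα = 240.3 kN/m
Resisting = 193.8 + 716.3·tan30.3° = 193.8 + 418.6 = 612.4 kN/m
FS = 612.4 / 240.3 = 2.548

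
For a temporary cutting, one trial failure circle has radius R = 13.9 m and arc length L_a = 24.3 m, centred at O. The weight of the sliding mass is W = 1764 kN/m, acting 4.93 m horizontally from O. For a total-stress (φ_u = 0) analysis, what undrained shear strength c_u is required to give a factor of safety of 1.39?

c_u = 35.8 kPa

FS = c_u·L_a·R / (W·d), so c_u = FS·W·d / (L_a·R).
c_u = 1.39·1764·4.93 / (24.30·13.9) = 12088.2 / 337.77 = 35.79 kPa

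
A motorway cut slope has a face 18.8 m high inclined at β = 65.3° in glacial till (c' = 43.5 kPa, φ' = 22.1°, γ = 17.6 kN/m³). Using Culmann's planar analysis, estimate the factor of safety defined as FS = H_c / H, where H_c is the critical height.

H_c = (4c'/γ) · sinβ cosφ' / [1 − cos(β − φ')]
    = (4·43.5/17.6) · sin65.3°·cos22.1° / [1 − cos43.2°]
    = 9.886 · 0.8418 / 0.2710 = 30.70 m
FS = H_c / H = 30.70 / 18.8 = 1.633

FS = 1.63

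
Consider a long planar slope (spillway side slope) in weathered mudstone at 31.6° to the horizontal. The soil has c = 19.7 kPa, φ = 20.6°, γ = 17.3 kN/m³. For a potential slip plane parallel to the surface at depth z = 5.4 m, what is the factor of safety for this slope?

FS = 1.08

For an infinite slope with a slip plane parallel to the surface (no pore pressure): FS = [c + γz cos²β tanφ] / [γz sinβ cosβ].
γz = 17.3·5.4 = 93.42 kN/m²
Numerator = 19.7 + 93.42·cos²31.6°·tan20.6° = 19.7 + 93.42·0.7254·0.3759 = 45.173 kPa
Denominator = 93.42·sin31.6°·cos31.6° = 93.42·0.5240·0.8517 = 41.693 kPa
FS = 45.173 / 41.693 = 1.083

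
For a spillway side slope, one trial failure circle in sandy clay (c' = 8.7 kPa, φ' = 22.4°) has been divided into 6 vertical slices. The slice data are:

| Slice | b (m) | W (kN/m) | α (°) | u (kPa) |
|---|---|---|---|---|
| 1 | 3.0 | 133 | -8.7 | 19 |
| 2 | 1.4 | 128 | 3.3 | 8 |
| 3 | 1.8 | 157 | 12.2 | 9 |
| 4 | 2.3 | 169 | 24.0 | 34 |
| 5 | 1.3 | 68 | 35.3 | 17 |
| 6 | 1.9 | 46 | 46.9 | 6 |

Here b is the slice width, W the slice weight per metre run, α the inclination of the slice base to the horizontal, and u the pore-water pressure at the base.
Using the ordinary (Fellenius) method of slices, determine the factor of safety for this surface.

Ordinary method of slices: FS = Σ[c'·Δl_i + (W_i cosα_i − u_i·Δl_i)·tanφ'] / Σ W_i sinα_i, with Δl_i = b_i / cosα_i.
Slice 1: Δl = 3.0/cos(-8.7°) = 3.035 m; N'_1 = 133·cos(-8.7°) − 19·3.035 = 73.8; c'Δl = 26.40; W sinα = -20.1
Slice 2: Δl = 1.4/cos3.3° = 1.402 m; N'_2 = 128·cos3.3° − 8·1.402 = 116.6; c'Δl = 12.20; W sinα = 7.4
Slice 3: Δl = 1.8/cos12.2° = 1.842 m; N'_3 = 157·cos12.2° − 9·1.842 = 136.9; c'Δl = 16.02; W sinα = 33.2
Slice 4: Δl = 2.3/cos24.0° = 2.518 m; N'_4 = 169·cos24.0° − 34·2.518 = 68.8; c'Δl = 21.90; W sinα = 68.7
Slice 5: Δl = 1.3/cos35.3° = 1.593 m; N'_5 = 68·cos35.3° − 17·1.593 = 28.4; c'Δl = 13.86; W sinα = 39.3
Slice 6: Δl = 1.9/cos46.9° = 2.781 m; N'_6 = 46·cos46.9° − 6·2.781 = 14.7; c'Δl = 24.19; W sinα = 33.6
Σc'Δl = 114.6 kN/m; ΣN' = 439.2 kN/m; ΣW sinα = 162.0 kN/m
Resisting = 114.6 + 439.2·tan22.4° = 114.6 + 181.0 = 295.6 kN/m
FS = 295.6 / 162.0 = 1.824

FS = 1.82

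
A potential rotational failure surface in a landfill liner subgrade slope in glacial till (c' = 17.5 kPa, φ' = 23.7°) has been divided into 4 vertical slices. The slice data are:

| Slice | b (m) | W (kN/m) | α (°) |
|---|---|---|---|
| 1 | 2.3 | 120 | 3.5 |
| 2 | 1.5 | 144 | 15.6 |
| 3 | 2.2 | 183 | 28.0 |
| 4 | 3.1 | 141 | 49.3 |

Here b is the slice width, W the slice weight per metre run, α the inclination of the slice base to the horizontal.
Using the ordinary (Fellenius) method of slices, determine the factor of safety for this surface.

FS = 1.75

Ordinary method of slices: FS = Σ[c'·Δl_i + (W_i cosα_i)·tanφ'] / Σ W_i sinα_i, with Δl_i = b_i / cosα_i.
Slice 1: Δl = 2.3/cos3.5° = 2.304 m; N'_1 = 120·cos3.5° = 119.8; c'Δl = 40.33; W sinα = 7.3
Slice 2: Δl = 1.5/cos15.6° = 1.557 m; N'_2 = 144·cos15.6° = 138.7; c'Δl = 27.25; W sinα = 38.7
Slice 3: Δl = 2.2/cos28.0° = 2.492 m; N'_3 = 183·cos28.0° = 161.6; c'Δl = 43.60; W sinα = 85.9
Slice 4: Δl = 3.1/cos49.3° = 4.754 m; N'_4 = 141·cos49.3° = 91.9; c'Δl = 83.19; W sinα = 106.9
Σc'Δl = 194.4 kN/m; ΣN' = 512.0 kN/m; ΣW sinα = 238.9 kN/m
Resisting = 194.4 + 512.0·tan23.7° = 194.4 + 224.8 = 419.1 kN/m
FS = 419.1 / 238.9 = 1.755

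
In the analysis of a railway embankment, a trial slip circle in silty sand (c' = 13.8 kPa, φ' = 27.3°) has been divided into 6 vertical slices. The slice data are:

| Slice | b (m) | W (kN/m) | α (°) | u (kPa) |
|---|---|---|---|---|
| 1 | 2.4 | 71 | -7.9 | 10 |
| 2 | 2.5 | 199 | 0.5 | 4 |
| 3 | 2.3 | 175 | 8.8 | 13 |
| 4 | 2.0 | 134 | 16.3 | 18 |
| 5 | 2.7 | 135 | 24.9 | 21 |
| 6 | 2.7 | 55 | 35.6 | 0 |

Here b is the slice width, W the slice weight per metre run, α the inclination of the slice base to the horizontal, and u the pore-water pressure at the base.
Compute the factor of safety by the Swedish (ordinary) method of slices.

Ordinary method of slices: FS = Σ[c'·Δl_i + (W_i cosα_i − u_i·Δl_i)·tanφ'] / Σ W_i sinα_i, with Δl_i = b_i / cosα_i.
Slice 1: Δl = 2.4/cos(-7.9°) = 2.423 m; N'_1 = 71·cos(-7.9°) − 10·2.423 = 46.1; c'Δl = 33.44; W sinα = -9.8
Slice 2: Δl = 2.5/cos0.5° = 2.500 m; N'_2 = 199·cos0.5° − 4·2.500 = 189.0; c'Δl = 34.50; W sinα = 1.7
Slice 3: Δl = 2.3/cos8.8° = 2.327 m; N'_3 = 175·cos8.8° − 13·2.327 = 142.7; c'Δl = 32.12; W sinα = 26.8
Slice 4: Δl = 2.0/cos16.3° = 2.084 m; N'_4 = 134·cos16.3° − 18·2.084 = 91.1; c'Δl = 28.76; W sinα = 37.6
Slice 5: Δl = 2.7/cos24.9° = 2.977 m; N'_5 = 135·cos24.9° − 21·2.977 = 59.9; c'Δl = 41.08; W sinα = 56.8
Slice 6: Δl = 2.7/cos35.6° = 3.321 m; N'_6 = 55·cos35.6° − 0·3.321 = 44.7; c'Δl = 45.82; W sinα = 32.0
Σc'Δl = 215.7 kN/m; ΣN' = 573.5 kN/m; ΣW sinα = 145.2 kN/m
Resisting = 215.7 + 573.5·tan27.3° = 215.7 + 296.0 = 511.7 kN/m
FS = 511.7 / 145.2 = 3.524

FS = 3.52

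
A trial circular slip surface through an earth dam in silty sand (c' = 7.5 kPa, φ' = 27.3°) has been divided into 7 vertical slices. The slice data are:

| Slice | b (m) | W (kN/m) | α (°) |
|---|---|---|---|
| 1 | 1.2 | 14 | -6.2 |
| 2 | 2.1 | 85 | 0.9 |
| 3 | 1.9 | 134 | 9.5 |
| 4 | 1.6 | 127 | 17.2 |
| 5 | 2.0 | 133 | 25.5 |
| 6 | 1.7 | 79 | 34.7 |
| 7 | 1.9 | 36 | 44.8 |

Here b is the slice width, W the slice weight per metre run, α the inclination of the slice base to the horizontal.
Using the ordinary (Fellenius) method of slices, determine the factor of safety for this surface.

FS = 2.11

Ordinary method of slices: FS = Σ[c'·Δl_i + (W_i cosα_i)·tanφ'] / Σ W_i sinα_i, with Δl_i = b_i / cosα_i.
Slice 1: Δl = 1.2/cos(-6.2°) = 1.207 m; N'_1 = 14·cos(-6.2°) = 13.9; c'Δl = 9.05; W sinα = -1.5
Slice 2: Δl = 2.1/cos0.9° = 2.100 m; N'_2 = 85·cos0.9° = 85.0; c'Δl = 15.75; W sinα = 1.3
Slice 3: Δl = 1.9/cos9.5° = 1.926 m; N'_3 = 134·cos9.5° = 132.2; c'Δl = 14.45; W sinα = 22.1
Slice 4: Δl = 1.6/cos17.2° = 1.675 m; N'_4 = 127·cos17.2° = 121.3; c'Δl = 12.56; W sinα = 37.6
Slice 5: Δl = 2.0/cos25.5° = 2.216 m; N'_5 = 133·cos25.5° = 120.0; c'Δl = 16.62; W sinα = 57.3
Slice 6: Δl = 1.7/cos34.7° = 2.068 m; N'_6 = 79·cos34.7° = 64.9; c'Δl = 15.51; W sinα = 45.0
Slice 7: Δl = 1.9/cos44.8° = 2.678 m; N'_7 = 36·cos44.8° = 25.5; c'Δl = 20.08; W sinα = 25.4
Σc'Δl = 104.0 kN/m; ΣN' = 562.9 kN/m; ΣW sinα = 187.1 kN/m
Resisting = 104.0 + 562.9·tan27.3° = 104.0 + 290.5 = 394.6 kN/m
FS = 394.6 / 187.1 = 2.109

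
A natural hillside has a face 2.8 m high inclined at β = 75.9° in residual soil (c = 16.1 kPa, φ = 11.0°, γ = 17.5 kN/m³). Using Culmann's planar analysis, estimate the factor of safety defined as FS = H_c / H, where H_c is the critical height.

FS = 2.17

H_c = (4c/γ) · sinβ cosφ / [1 − cos(β − φ)]
    = (4·16.1/17.5) · sin75.9°·cos11.0° / [1 − cos64.9°]
    = 3.680 · 0.9521 / 0.5758 = 6.08 m
FS = H_c / H = 6.08 / 2.8 = 2.173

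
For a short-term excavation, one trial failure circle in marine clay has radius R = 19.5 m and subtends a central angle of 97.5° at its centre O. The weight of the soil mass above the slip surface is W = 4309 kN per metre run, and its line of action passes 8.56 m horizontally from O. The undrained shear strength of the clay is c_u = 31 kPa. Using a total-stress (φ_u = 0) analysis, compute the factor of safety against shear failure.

Taking moments about the centre O, the resisting moment is provided by the undrained shear strength acting along the arc:
Arc length L_a = R·θ = 19.5·(97.5°·π/180) = 19.5·1.7017 = 33.18 m
M_R = c_u·L_a·R = 31·33.18·19.5 = 20059.2 kN·m/m
M_D = W·d = 4309·8.56 = 36885.0 kN·m/m
FS = M_R / M_D = 20059.2 / 36885.0 = 0.544

FS = 0.54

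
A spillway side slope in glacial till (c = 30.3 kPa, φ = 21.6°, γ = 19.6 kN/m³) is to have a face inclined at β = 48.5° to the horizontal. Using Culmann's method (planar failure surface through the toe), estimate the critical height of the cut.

Culmann's analysis gives the critical failure plane at α_cr = (β + φ)/2 = (48.5 + 21.6)/2 = 35.0°, and the critical height
H_c = (4c/γ) · sinβ cosφ / [1 − cos(β − φ)]
    = (4·30.3/19.6) · sin48.5°·cos21.6° / [1 − cos(26.9°)]
    = 6.184 · 0.7490·0.9298 / [1 − 0.8918]
    = 6.184 · 0.6964 / 0.1082
    = 39.80 m

H_c = 39.80 m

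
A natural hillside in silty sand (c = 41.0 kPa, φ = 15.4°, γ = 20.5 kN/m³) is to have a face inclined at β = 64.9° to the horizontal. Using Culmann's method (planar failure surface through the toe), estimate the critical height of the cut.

Culmann's analysis gives the critical failure plane at α_cr = (β + φ)/2 = (64.9 + 15.4)/2 = 40.2°, and the critical height
H_c = (4c/γ) · sinβ cosφ / [1 − cos(β − φ)]
    = (4·41.0/20.5) · sin64.9°·cos15.4° / [1 − cos(49.5°)]
    = 8.000 · 0.9056·0.9641 / [1 − 0.6494]
    = 8.000 · 0.8731 / 0.3506
    = 19.92 m

H_c = 19.92 m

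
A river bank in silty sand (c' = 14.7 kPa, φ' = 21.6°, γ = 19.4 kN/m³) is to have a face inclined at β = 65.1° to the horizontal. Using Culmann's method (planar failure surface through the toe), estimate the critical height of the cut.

H_c = 9.31 m

Culmann's analysis gives the critical failure plane at α_cr = (β + φ')/2 = (65.1 + 21.6)/2 = 43.3°, and the critical height
H_c = (4c'/γ) · sinβ cosφ' / [1 − cos(β − φ')]
    = (4·14.7/19.4) · sin65.1°·cos21.6° / [1 − cos(43.5°)]
    = 3.031 · 0.9070·0.9298 / [1 − 0.7254]
    = 3.031 · 0.8433 / 0.2746
    = 9.31 m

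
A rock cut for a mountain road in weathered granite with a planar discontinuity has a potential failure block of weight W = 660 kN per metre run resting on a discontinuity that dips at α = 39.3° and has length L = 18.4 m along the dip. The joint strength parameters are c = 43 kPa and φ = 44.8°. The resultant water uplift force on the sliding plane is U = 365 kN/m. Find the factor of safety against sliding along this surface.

Resolving the block weight along and normal to the plane and applying the Mohr–Coulomb strength on the joint:
N' = W cosα − U = 660·cos39.3° − 365 = 145.7 kN/m
Driving force T = W sinα = 660·sin39.3° = 418.0 kN/m
Resisting force R = c·L + N'·tanφ = 43·18.4 + 145.7·tan44.8° = 791.2 + 144.7 = 935.9 kN/m
FS = R / T = 935.9 / 418.0 = 2.239

FS = 2.24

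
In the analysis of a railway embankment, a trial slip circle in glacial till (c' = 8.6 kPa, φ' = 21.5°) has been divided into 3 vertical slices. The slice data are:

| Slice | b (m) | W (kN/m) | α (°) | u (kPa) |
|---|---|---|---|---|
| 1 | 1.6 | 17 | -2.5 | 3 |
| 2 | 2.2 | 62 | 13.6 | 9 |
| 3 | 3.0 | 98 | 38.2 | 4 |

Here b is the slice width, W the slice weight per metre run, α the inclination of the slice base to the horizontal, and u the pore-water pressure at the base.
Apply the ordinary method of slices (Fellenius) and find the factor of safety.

Ordinary method of slices: FS = Σ[c'·Δl_i + (W_i cosα_i − u_i·Δl_i)·tanφ'] / Σ W_i sinα_i, with Δl_i = b_i / cosα_i.
Slice 1: Δl = 1.6/cos(-2.5°) = 1.602 m; N'_1 = 17·cos(-2.5°) − 3·1.602 = 12.2; c'Δl = 13.77; W sinα = -0.7
Slice 2: Δl = 2.2/cos13.6° = 2.263 m; N'_2 = 62·cos13.6° − 9·2.263 = 39.9; c'Δl = 19.47; W sinα = 14.6
Slice 3: Δl = 3.0/cos38.2° = 3.817 m; N'_3 = 98·cos38.2° − 4·3.817 = 61.7; c'Δl = 32.83; W sinα = 60.6
Σc'Δl = 66.1 kN/m; ΣN' = 113.8 kN/m; ΣW sinα = 74.4 kN/m
Resisting = 66.1 + 113.8·tan21.5° = 66.1 + 44.8 = 110.9 kN/m
FS = 110.9 / 74.4 = 1.490

FS = 1.49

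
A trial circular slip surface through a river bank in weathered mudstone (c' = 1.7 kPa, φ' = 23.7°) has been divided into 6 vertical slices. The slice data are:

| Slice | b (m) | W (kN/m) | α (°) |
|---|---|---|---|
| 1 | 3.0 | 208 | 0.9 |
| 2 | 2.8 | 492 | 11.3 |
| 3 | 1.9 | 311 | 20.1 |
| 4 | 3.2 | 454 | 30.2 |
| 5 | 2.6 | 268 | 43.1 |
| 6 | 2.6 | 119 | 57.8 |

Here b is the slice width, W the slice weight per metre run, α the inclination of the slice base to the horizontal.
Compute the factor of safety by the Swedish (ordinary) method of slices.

FS = 1.05

Ordinary method of slices: FS = Σ[c'·Δl_i + (W_i cosα_i)·tanφ'] / Σ W_i sinα_i, with Δl_i = b_i / cosα_i.
Slice 1: Δl = 3.0/cos0.9° = 3.000 m; N'_1 = 208·cos0.9° = 208.0; c'Δl = 5.10; W sinα = 3.3
Slice 2: Δl = 2.8/cos11.3° = 2.855 m; N'_2 = 492·cos11.3° = 482.5; c'Δl = 4.85; W sinα = 96.4
Slice 3: Δl = 1.9/cos20.1° = 2.023 m; N'_3 = 311·cos20.1° = 292.1; c'Δl = 3.44; W sinα = 106.9
Slice 4: Δl = 3.2/cos30.2° = 3.703 m; N'_4 = 454·cos30.2° = 392.4; c'Δl = 6.29; W sinα = 228.4
Slice 5: Δl = 2.6/cos43.1° = 3.561 m; N'_5 = 268·cos43.1° = 195.7; c'Δl = 6.05; W sinα = 183.1
Slice 6: Δl = 2.6/cos57.8° = 4.879 m; N'_6 = 119·cos57.8° = 63.4; c'Δl = 8.29; W sinα = 100.7
Σc'Δl = 34.0 kN/m; ΣN' = 1634.0 kN/m; ΣW sinα = 718.7 kN/m
Resisting = 34.0 + 1634.0·tan23.7° = 34.0 + 717.3 = 751.3 kN/m
FS = 751.3 / 718.7 = 1.045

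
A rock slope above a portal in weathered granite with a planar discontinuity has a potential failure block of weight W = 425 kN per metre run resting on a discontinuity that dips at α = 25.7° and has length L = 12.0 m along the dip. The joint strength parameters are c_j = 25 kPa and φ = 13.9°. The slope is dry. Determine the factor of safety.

FS = 2.14

Resolving the block weight along and normal to the plane and applying the Mohr–Coulomb strength on the joint:
N' = W cosα = 425·cos25.7° = 383.0 kN/m
Driving force T = W sinα = 425·sin25.7° = 184.3 kN/m
Resisting force R = c_j·L + N'·tanφ = 25·12.0 + 383.0·tan13.9° = 300.0 + 94.8 = 394.8 kN/m
FS = R / T = 394.8 / 184.3 = 2.142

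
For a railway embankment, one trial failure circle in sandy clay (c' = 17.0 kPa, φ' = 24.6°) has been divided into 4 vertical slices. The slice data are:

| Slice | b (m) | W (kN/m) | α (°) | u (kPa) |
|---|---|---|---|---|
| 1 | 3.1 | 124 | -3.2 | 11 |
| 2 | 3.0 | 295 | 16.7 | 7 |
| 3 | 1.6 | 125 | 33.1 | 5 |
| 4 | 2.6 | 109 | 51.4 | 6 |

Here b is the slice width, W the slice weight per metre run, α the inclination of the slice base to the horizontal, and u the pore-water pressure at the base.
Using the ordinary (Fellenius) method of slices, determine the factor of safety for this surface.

Ordinary method of slices: FS = Σ[c'·Δl_i + (W_i cosα_i − u_i·Δl_i)·tanφ'] / Σ W_i sinα_i, with Δl_i = b_i / cosα_i.
Slice 1: Δl = 3.1/cos(-3.2°) = 3.105 m; N'_1 = 124·cos(-3.2°) − 11·3.105 = 89.7; c'Δl = 52.78; W sinα = -6.9
Slice 2: Δl = 3.0/cos16.7° = 3.132 m; N'_2 = 295·cos16.7° − 7·3.132 = 260.6; c'Δl = 53.25; W sinα = 84.8
Slice 3: Δl = 1.6/cos33.1° = 1.910 m; N'_3 = 125·cos33.1° − 5·1.910 = 95.2; c'Δl = 32.47; W sinα = 68.3
Slice 4: Δl = 2.6/cos51.4° = 4.167 m; N'_4 = 109·cos51.4° − 6·4.167 = 43.0; c'Δl = 70.85; W sinα = 85.2
Σc'Δl = 209.3 kN/m; ΣN' = 488.4 kN/m; ΣW sinα = 231.3 kN/m
Resisting = 209.3 + 488.4·tan24.6° = 209.3 + 223.6 = 433.0 kN/m
FS = 433.0 / 231.3 = 1.872

FS = 1.87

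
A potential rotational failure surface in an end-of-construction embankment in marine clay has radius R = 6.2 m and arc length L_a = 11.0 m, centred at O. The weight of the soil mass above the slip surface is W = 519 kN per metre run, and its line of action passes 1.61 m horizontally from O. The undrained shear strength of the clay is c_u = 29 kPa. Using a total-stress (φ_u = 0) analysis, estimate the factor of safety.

FS = 2.37

Taking moments about the centre O, the resisting moment is provided by the undrained shear strength acting along the arc:
M_R = c_u·L_a·R = 29·11.00·6.2 = 1977.8 kN·m/m
M_D = W·d = 519·1.61 = 835.6 kN·m/m
FS = M_R / M_D = 1977.8 / 835.6 = 2.367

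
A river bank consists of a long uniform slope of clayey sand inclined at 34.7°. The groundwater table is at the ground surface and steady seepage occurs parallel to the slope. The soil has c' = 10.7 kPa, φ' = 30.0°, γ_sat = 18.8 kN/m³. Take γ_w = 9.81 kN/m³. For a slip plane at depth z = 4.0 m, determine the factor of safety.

FS = 0.70

With seepage parallel to the slope and the water table at the surface, the effective normal stress on the slip plane uses the buoyant unit weight γ' = γ_sat − γ_w while the driving shear stress uses γ_sat:
FS = [c' + γ' z cos²β tanφ'] / [γ_sat z sinβ cosβ]
γ' = 18.8 − 9.81 = 8.99 kN/m³
Numerator = 10.7 + 8.99·4.0·cos²34.7°·tan30.0° = 10.7 + 8.99·4.0·0.6759·0.5774 = 24.733 kPa
Denominator = 18.8·4.0·sin34.7°·cos34.7° = 18.8·4.0·0.5693·0.8221 = 35.196 kPa
FS = 24.733 / 35.196 = 0.703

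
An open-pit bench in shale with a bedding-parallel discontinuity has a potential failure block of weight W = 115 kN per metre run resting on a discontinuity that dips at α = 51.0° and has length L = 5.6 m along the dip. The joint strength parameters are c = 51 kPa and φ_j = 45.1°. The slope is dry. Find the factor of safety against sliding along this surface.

FS = 4.01

Resolving the block weight along and normal to the plane and applying the Mohr–Coulomb strength on the joint:
N' = W cosα = 115·cos51.0° = 72.4 kN/m
Driving force T = W sinα = 115·sin51.0° = 89.4 kN/m
Resisting force R = c·L + N'·tanφ_j = 51·5.6 + 72.4·tan45.1° = 285.6 + 72.6 = 358.2 kN/m
FS = R / T = 358.2 / 89.4 = 4.008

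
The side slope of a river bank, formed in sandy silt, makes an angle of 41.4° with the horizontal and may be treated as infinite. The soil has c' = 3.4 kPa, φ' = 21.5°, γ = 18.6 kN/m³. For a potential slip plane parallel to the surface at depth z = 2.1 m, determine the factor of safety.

For an infinite slope with a slip plane parallel to the surface (no pore pressure): FS = [c' + γz cos²β tanφ'] / [γz sinβ cosβ].
γz = 18.6·2.1 = 39.06 kN/m²
Numerator = 3.4 + 39.06·cos²41.4°·tan21.5° = 3.4 + 39.06·0.5627·0.3939 = 12.057 kPa
Denominator = 39.06·sin41.4°·cos41.4° = 39.06·0.6613·0.7501 = 19.376 kPa
FS = 12.057 / 19.376 = 0.622

FS = 0.62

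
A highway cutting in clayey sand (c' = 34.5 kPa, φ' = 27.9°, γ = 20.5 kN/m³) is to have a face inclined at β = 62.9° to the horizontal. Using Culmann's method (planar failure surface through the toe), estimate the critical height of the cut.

Culmann's analysis gives the critical failure plane at α_cr = (β + φ')/2 = (62.9 + 27.9)/2 = 45.4°, and the critical height
H_c = (4c'/γ) · sinβ cosφ' / [1 − cos(β − φ')]
    = (4·34.5/20.5) · sin62.9°·cos27.9° / [1 − cos(35.0°)]
    = 6.732 · 0.8902·0.8838 / [1 − 0.8192]
    = 6.732 · 0.7867 / 0.1808
    = 29.28 m

H_c = 29.28 m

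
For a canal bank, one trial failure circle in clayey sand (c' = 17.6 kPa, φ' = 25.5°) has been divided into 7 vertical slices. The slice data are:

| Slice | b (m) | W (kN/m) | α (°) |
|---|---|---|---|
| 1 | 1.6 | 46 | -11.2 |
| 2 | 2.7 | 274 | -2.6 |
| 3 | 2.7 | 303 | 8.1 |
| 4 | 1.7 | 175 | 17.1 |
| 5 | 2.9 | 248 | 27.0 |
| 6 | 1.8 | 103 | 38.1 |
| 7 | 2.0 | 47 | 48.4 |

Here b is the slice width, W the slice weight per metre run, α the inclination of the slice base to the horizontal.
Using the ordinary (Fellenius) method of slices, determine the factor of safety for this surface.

Ordinary method of slices: FS = Σ[c'·Δl_i + (W_i cosα_i)·tanφ'] / Σ W_i sinα_i, with Δl_i = b_i / cosα_i.
Slice 1: Δl = 1.6/cos(-11.2°) = 1.631 m; N'_1 = 46·cos(-11.2°) = 45.1; c'Δl = 28.71; W sinα = -8.9
Slice 2: Δl = 2.7/cos(-2.6°) = 2.703 m; N'_2 = 274·cos(-2.6°) = 273.7; c'Δl = 47.57; W sinα = -12.4
Slice 3: Δl = 2.7/cos8.1° = 2.727 m; N'_3 = 303·cos8.1° = 300.0; c'Δl = 48.00; W sinα = 42.7
Slice 4: Δl = 1.7/cos17.1° = 1.779 m; N'_4 = 175·cos17.1° = 167.3; c'Δl = 31.30; W sinα = 51.5
Slice 5: Δl = 2.9/cos27.0° = 3.255 m; N'_5 = 248·cos27.0° = 221.0; c'Δl = 57.28; W sinα = 112.6
Slice 6: Δl = 1.8/cos38.1° = 2.287 m; N'_6 = 103·cos38.1° = 81.1; c'Δl = 40.26; W sinα = 63.6
Slice 7: Δl = 2.0/cos48.4° = 3.012 m; N'_7 = 47·cos48.4° = 31.2; c'Δl = 53.02; W sinα = 35.1
Σc'Δl = 306.1 kN/m; ΣN' = 1119.3 kN/m; ΣW sinα = 284.1 kN/m
Resisting = 306.1 + 1119.3·tan25.5° = 306.1 + 533.9 = 840.0 kN/m
FS = 840.0 / 284.1 = 2.957

FS = 2.96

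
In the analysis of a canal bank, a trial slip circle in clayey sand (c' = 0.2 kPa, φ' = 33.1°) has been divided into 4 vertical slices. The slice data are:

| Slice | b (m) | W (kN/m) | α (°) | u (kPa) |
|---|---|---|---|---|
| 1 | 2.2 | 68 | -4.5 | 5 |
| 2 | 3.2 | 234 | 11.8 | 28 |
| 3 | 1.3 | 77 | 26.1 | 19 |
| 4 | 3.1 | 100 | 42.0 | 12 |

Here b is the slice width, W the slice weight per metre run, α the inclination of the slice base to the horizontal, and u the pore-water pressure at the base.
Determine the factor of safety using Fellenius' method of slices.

Ordinary method of slices: FS = Σ[c'·Δl_i + (W_i cosα_i − u_i·Δl_i)·tanφ'] / Σ W_i sinα_i, with Δl_i = b_i / cosα_i.
Slice 1: Δl = 2.2/cos(-4.5°) = 2.207 m; N'_1 = 68·cos(-4.5°) − 5·2.207 = 56.8; c'Δl = 0.44; W sinα = -5.3
Slice 2: Δl = 3.2/cos11.8° = 3.269 m; N'_2 = 234·cos11.8° − 28·3.269 = 137.5; c'Δl = 0.65; W sinα = 47.9
Slice 3: Δl = 1.3/cos26.1° = 1.448 m; N'_3 = 77·cos26.1° − 19·1.448 = 41.6; c'Δl = 0.29; W sinα = 33.9
Slice 4: Δl = 3.1/cos42.0° = 4.171 m; N'_4 = 100·cos42.0° − 12·4.171 = 24.3; c'Δl = 0.83; W sinα = 66.9
Σc'Δl = 2.2 kN/m; ΣN' = 260.2 kN/m; ΣW sinα = 143.3 kN/m
Resisting = 2.2 + 260.2·tan33.1° = 2.2 + 169.6 = 171.8 kN/m
FS = 171.8 / 143.3 = 1.199

FS = 1.20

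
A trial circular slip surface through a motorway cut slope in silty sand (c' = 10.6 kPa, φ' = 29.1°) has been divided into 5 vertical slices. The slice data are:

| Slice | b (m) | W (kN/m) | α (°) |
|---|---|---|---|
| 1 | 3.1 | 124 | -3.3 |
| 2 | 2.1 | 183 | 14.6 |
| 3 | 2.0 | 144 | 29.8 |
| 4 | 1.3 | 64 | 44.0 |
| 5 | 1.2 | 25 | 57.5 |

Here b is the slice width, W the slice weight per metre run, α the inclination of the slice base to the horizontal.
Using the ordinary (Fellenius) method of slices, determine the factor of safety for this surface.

FS = 2.23

Ordinary method of slices: FS = Σ[c'·Δl_i + (W_i cosα_i)·tanφ'] / Σ W_i sinα_i, with Δl_i = b_i / cosα_i.
Slice 1: Δl = 3.1/cos(-3.3°) = 3.105 m; N'_1 = 124·cos(-3.3°) = 123.8; c'Δl = 32.91; W sinα = -7.1
Slice 2: Δl = 2.1/cos14.6° = 2.170 m; N'_2 = 183·cos14.6° = 177.1; c'Δl = 23.00; W sinα = 46.1
Slice 3: Δl = 2.0/cos29.8° = 2.305 m; N'_3 = 144·cos29.8° = 125.0; c'Δl = 24.43; W sinα = 71.6
Slice 4: Δl = 1.3/cos44.0° = 1.807 m; N'_4 = 64·cos44.0° = 46.0; c'Δl = 19.16; W sinα = 44.5
Slice 5: Δl = 1.2/cos57.5° = 2.233 m; N'_5 = 25·cos57.5° = 13.4; c'Δl = 23.67; W sinα = 21.1
Σc'Δl = 123.2 kN/m; ΣN' = 485.3 kN/m; ΣW sinα = 176.1 kN/m
Resisting = 123.2 + 485.3·tan29.1° = 123.2 + 270.1 = 393.3 kN/m
FS = 393.3 / 176.1 = 2.233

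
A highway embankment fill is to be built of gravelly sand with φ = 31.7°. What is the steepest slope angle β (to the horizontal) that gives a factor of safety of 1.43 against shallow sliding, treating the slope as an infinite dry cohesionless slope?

For an infinite dry cohesionless slope FS = tanφ/tanβ, so tanβ = tanφ / FS.
tanβ = tan31.7° / 1.43 = 0.6176 / 1.43 = 0.4319
β = arctan(0.4319) = 23.36°

β = 23.4°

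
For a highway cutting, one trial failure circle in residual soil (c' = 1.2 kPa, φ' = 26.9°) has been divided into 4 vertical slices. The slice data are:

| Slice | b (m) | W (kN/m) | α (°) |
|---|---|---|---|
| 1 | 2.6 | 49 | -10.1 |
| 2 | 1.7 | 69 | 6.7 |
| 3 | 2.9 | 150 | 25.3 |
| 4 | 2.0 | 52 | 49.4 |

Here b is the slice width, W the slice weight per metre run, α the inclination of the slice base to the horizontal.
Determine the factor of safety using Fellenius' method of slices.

Ordinary method of slices: FS = Σ[c'·Δl_i + (W_i cosα_i)·tanφ'] / Σ W_i sinα_i, with Δl_i = b_i / cosα_i.
Slice 1: Δl = 2.6/cos(-10.1°) = 2.641 m; N'_1 = 49·cos(-10.1°) = 48.2; c'Δl = 3.17; W sinα = -8.6
Slice 2: Δl = 1.7/cos6.7° = 1.712 m; N'_2 = 69·cos6.7° = 68.5; c'Δl = 2.05; W sinα = 8.1
Slice 3: Δl = 2.9/cos25.3° = 3.208 m; N'_3 = 150·cos25.3° = 135.6; c'Δl = 3.85; W sinα = 64.1
Slice 4: Δl = 2.0/cos49.4° = 3.073 m; N'_4 = 52·cos49.4° = 33.8; c'Δl = 3.69; W sinα = 39.5
Σc'Δl = 12.8 kN/m; ΣN' = 286.2 kN/m; ΣW sinα = 103.0 kN/m
Resisting = 12.8 + 286.2·tan26.9° = 12.8 + 145.2 = 158.0 kN/m
FS = 158.0 / 103.0 = 1.533

FS = 1.53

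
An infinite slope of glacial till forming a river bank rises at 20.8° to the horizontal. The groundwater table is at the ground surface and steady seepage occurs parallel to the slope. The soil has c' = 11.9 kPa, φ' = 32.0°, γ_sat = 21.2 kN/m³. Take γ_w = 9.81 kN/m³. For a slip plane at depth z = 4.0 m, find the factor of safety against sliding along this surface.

With seepage parallel to the slope and the water table at the surface, the effective normal stress on the slip plane uses the buoyant unit weight γ' = γ_sat − γ_w while the driving shear stress uses γ_sat:
FS = [c' + γ' z cos²β tanφ'] / [γ_sat z sinβ cosβ]
γ' = 21.2 − 9.81 = 11.39 kN/m³
Numerator = 11.9 + 11.39·4.0·cos²20.8°·tan32.0° = 11.9 + 11.39·4.0·0.8739·0.6249 = 36.779 kPa
Denominator = 21.2·4.0·sin20.8°·cos20.8° = 21.2·4.0·0.3551·0.9348 = 28.150 kPa
FS = 36.779 / 28.150 = 1.307

FS = 1.31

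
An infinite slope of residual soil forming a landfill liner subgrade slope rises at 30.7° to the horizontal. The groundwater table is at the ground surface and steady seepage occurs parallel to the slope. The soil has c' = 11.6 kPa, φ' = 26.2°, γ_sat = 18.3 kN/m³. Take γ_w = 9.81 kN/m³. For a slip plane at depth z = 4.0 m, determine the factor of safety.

With seepage parallel to the slope and the water table at the surface, the effective normal stress on the slip plane uses the buoyant unit weight γ' = γ_sat − γ_w while the driving shear stress uses γ_sat:
FS = [c' + γ' z cos²β tanφ'] / [γ_sat z sinβ cosβ]
γ' = 18.3 − 9.81 = 8.49 kN/m³
Numerator = 11.6 + 8.49·4.0·cos²30.7°·tan26.2° = 11.6 + 8.49·4.0·0.7393·0.4921 = 23.955 kPa
Denominator = 18.3·4.0·sin30.7°·cos30.7° = 18.3·4.0·0.5105·0.8599 = 32.134 kPa
FS = 23.955 / 32.134 = 0.745

FS = 0.75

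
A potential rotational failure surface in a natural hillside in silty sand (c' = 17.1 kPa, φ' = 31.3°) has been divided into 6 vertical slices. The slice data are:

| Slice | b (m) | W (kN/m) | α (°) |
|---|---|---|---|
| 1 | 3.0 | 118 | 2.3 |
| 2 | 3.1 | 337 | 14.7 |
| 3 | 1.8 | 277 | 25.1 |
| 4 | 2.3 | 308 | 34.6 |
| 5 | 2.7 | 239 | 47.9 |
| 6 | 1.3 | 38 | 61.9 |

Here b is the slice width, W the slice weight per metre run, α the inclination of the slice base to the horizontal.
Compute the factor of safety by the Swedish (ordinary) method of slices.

Ordinary method of slices: FS = Σ[c'·Δl_i + (W_i cosα_i)·tanφ'] / Σ W_i sinα_i, with Δl_i = b_i / cosα_i.
Slice 1: Δl = 3.0/cos2.3° = 3.002 m; N'_1 = 118·cos2.3° = 117.9; c'Δl = 51.34; W sinα = 4.7
Slice 2: Δl = 3.1/cos14.7° = 3.205 m; N'_2 = 337·cos14.7° = 326.0; c'Δl = 54.80; W sinα = 85.5
Slice 3: Δl = 1.8/cos25.1° = 1.988 m; N'_3 = 277·cos25.1° = 250.8; c'Δl = 33.99; W sinα = 117.5
Slice 4: Δl = 2.3/cos34.6° = 2.794 m; N'_4 = 308·cos34.6° = 253.5; c'Δl = 47.78; W sinα = 174.9
Slice 5: Δl = 2.7/cos47.9° = 4.027 m; N'_5 = 239·cos47.9° = 160.2; c'Δl = 68.87; W sinα = 177.3
Slice 6: Δl = 1.3/cos61.9° = 2.760 m; N'_6 = 38·cos61.9° = 17.9; c'Δl = 47.20; W sinα = 33.5
Σc'Δl = 304.0 kN/m; ΣN' = 1126.4 kN/m; ΣW sinα = 593.5 kN/m
Resisting = 304.0 + 1126.4·tan31.3° = 304.0 + 684.8 = 988.8 kN/m
FS = 988.8 / 593.5 = 1.666

FS = 1.67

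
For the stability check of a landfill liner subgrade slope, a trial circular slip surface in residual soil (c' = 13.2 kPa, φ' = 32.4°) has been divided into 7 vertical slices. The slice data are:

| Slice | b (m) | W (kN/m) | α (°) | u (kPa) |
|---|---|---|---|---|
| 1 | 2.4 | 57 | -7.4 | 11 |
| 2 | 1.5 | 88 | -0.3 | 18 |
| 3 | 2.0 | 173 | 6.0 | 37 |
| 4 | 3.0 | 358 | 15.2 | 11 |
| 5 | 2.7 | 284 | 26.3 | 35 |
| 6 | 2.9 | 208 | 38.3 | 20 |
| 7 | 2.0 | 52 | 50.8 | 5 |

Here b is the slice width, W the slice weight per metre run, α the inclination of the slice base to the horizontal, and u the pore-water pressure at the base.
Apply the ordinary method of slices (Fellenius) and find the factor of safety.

FS = 1.83

Ordinary method of slices: FS = Σ[c'·Δl_i + (W_i cosα_i − u_i·Δl_i)·tanφ'] / Σ W_i sinα_i, with Δl_i = b_i / cosα_i.
Slice 1: Δl = 2.4/cos(-7.4°) = 2.420 m; N'_1 = 57·cos(-7.4°) − 11·2.420 = 29.9; c'Δl = 31.95; W sinα = -7.3
Slice 2: Δl = 1.5/cos(-0.3°) = 1.500 m; N'_2 = 88·cos(-0.3°) − 18·1.500 = 61.0; c'Δl = 19.80; W sinα = -0.5
Slice 3: Δl = 2.0/cos6.0° = 2.011 m; N'_3 = 173·cos6.0° − 37·2.011 = 97.6; c'Δl = 26.55; W sinα = 18.1
Slice 4: Δl = 3.0/cos15.2° = 3.109 m; N'_4 = 358·cos15.2° − 11·3.109 = 311.3; c'Δl = 41.04; W sinα = 93.9
Slice 5: Δl = 2.7/cos26.3° = 3.012 m; N'_5 = 284·cos26.3° − 35·3.012 = 149.2; c'Δl = 39.76; W sinα = 125.8
Slice 6: Δl = 2.9/cos38.3° = 3.695 m; N'_6 = 208·cos38.3° − 20·3.695 = 89.3; c'Δl = 48.78; W sinα = 128.9
Slice 7: Δl = 2.0/cos50.8° = 3.164 m; N'_7 = 52·cos50.8° − 5·3.164 = 17.0; c'Δl = 41.77; W sinα = 40.3
Σc'Δl = 249.6 kN/m; ΣN' = 755.4 kN/m; ΣW sinα = 399.2 kN/m
Resisting = 249.6 + 755.4·tan32.4° = 249.6 + 479.4 = 729.0 kN/m
FS = 729.0 / 399.2 = 1.826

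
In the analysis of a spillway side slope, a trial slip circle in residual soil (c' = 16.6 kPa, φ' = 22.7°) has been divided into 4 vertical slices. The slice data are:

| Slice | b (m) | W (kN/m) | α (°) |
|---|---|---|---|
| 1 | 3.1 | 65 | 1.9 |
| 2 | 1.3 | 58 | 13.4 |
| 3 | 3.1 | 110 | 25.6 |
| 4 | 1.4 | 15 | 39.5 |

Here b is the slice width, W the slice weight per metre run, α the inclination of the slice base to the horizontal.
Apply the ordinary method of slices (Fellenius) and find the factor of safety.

FS = 3.55

Ordinary method of slices: FS = Σ[c'·Δl_i + (W_i cosα_i)·tanφ'] / Σ W_i sinα_i, with Δl_i = b_i / cosα_i.
Slice 1: Δl = 3.1/cos1.9° = 3.102 m; N'_1 = 65·cos1.9° = 65.0; c'Δl = 51.49; W sinα = 2.2
Slice 2: Δl = 1.3/cos13.4° = 1.336 m; N'_2 = 58·cos13.4° = 56.4; c'Δl = 22.18; W sinα = 13.4
Slice 3: Δl = 3.1/cos25.6° = 3.437 m; N'_3 = 110·cos25.6° = 99.2; c'Δl = 57.06; W sinα = 47.5
Slice 4: Δl = 1.4/cos39.5° = 1.814 m; N'_4 = 15·cos39.5° = 11.6; c'Δl = 30.12; W sinα = 9.5
Σc'Δl = 160.9 kN/m; ΣN' = 232.2 kN/m; ΣW sinα = 72.7 kN/m
Resisting = 160.9 + 232.2·tan22.7° = 160.9 + 97.1 = 258.0 kN/m
FS = 258.0 / 72.7 = 3.550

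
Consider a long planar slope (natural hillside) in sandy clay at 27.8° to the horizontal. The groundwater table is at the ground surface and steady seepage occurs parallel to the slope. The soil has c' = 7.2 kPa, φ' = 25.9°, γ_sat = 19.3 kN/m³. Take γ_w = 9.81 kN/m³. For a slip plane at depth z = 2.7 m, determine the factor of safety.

FS = 0.79

With seepage parallel to the slope and the water table at the surface, the effective normal stress on the slip plane uses the buoyant unit weight γ' = γ_sat − γ_w while the driving shear stress uses γ_sat:
FS = [c' + γ' z cos²β tanφ'] / [γ_sat z sinβ cosβ]
γ' = 19.3 − 9.81 = 9.49 kN/m³
Numerator = 7.2 + 9.49·2.7·cos²27.8°·tan25.9° = 7.2 + 9.49·2.7·0.7825·0.4856 = 16.936 kPa
Denominator = 19.3·2.7·sin27.8°·cos27.8° = 19.3·2.7·0.4664·0.8846 = 21.498 kPa
FS = 16.936 / 21.498 = 0.788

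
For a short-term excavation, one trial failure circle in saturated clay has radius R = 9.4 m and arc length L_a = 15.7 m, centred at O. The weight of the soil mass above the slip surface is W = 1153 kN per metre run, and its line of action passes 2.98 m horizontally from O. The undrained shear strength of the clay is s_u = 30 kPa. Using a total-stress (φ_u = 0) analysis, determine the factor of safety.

Taking moments about the centre O, the resisting moment is provided by the undrained shear strength acting along the arc:
M_R = s_u·L_a·R = 30·15.70·9.4 = 4427.4 kN·m/m
M_D = W·d = 1153·2.98 = 3435.9 kN·m/m
FS = M_R / M_D = 4427.4 / 3435.9 = 1.289

FS = 1.29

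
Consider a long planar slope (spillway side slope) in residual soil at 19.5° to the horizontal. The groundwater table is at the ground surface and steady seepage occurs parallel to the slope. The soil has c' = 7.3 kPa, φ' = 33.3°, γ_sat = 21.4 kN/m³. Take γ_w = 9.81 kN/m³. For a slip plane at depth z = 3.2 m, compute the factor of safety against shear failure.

With seepage parallel to the slope and the water table at the surface, the effective normal stress on the slip plane uses the buoyant unit weight γ' = γ_sat − γ_w while the driving shear stress uses γ_sat:
FS = [c' + γ' z cos²β tanφ'] / [γ_sat z sinβ cosβ]
γ' = 21.4 − 9.81 = 11.59 kN/m³
Numerator = 7.3 + 11.59·3.2·cos²19.5°·tan33.3° = 7.3 + 11.59·3.2·0.8886·0.6569 = 28.948 kPa
Denominator = 21.4·3.2·sin19.5°·cos19.5° = 21.4·3.2·0.3338·0.9426 = 21.548 kPa
FS = 28.948 / 21.548 = 1.343

FS = 1.34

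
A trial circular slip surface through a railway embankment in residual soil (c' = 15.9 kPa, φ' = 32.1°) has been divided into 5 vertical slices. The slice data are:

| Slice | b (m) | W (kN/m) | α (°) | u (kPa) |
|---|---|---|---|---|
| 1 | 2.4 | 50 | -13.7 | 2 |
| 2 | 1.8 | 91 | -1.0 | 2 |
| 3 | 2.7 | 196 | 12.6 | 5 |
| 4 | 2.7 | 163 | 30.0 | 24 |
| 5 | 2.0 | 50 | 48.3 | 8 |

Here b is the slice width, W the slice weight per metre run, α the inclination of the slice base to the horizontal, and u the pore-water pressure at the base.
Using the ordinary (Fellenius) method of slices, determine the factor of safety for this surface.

Ordinary method of slices: FS = Σ[c'·Δl_i + (W_i cosα_i − u_i·Δl_i)·tanφ'] / Σ W_i sinα_i, with Δl_i = b_i / cosα_i.
Slice 1: Δl = 2.4/cos(-13.7°) = 2.470 m; N'_1 = 50·cos(-13.7°) − 2·2.470 = 43.6; c'Δl = 39.28; W sinα = -11.8
Slice 2: Δl = 1.8/cos(-1.0°) = 1.800 m; N'_2 = 91·cos(-1.0°) − 2·1.800 = 87.4; c'Δl = 28.62; W sinα = -1.6
Slice 3: Δl = 2.7/cos12.6° = 2.767 m; N'_3 = 196·cos12.6° − 5·2.767 = 177.4; c'Δl = 43.99; W sinα = 42.8
Slice 4: Δl = 2.7/cos30.0° = 3.118 m; N'_4 = 163·cos30.0° − 24·3.118 = 66.3; c'Δl = 49.57; W sinα = 81.5
Slice 5: Δl = 2.0/cos48.3° = 3.006 m; N'_5 = 50·cos48.3° − 8·3.006 = 9.2; c'Δl = 47.80; W sinα = 37.3
Σc'Δl = 209.3 kN/m; ΣN' = 384.0 kN/m; ΣW sinα = 148.2 kN/m
Resisting = 209.3 + 384.0·tan32.1° = 209.3 + 240.9 = 450.2 kN/m
FS = 450.2 / 148.2 = 3.038

FS = 3.04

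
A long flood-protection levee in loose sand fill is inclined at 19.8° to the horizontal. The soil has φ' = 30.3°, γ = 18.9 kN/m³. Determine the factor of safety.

For a dry cohesionless infinite slope the factor of safety is FS = tanφ' / tanβ.
FS = tan30.3° / tan19.8° = 0.5844 / 0.3600 = 1.623

FS = 1.62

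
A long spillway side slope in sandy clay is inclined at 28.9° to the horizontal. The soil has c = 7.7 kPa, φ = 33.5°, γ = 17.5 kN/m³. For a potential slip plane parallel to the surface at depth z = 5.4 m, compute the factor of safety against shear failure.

FS = 1.39

For an infinite slope with a slip plane parallel to the surface (no pore pressure): FS = [c + γz cos²β tanφ] / [γz sinβ cosβ].
γz = 17.5·5.4 = 94.50 kN/m²
Numerator = 7.7 + 94.50·cos²28.9°·tan33.5° = 7.7 + 94.50·0.7664·0.6619 = 55.639 kPa
Denominator = 94.50·sin28.9°·cos28.9° = 94.50·0.4833·0.8755 = 39.983 kPa
FS = 55.639 / 39.983 = 1.392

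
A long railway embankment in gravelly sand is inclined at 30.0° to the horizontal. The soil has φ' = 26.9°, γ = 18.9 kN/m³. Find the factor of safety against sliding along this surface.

For a dry cohesionless infinite slope the factor of safety is FS = tanφ' / tanβ.
FS = tan26.9° / tan30.0° = 0.5073 / 0.5774 = 0.879

FS = 0.88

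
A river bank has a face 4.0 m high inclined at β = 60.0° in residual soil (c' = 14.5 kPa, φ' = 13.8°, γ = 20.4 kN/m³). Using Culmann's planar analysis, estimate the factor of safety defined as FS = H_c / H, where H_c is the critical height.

FS = 1.94

H_c = (4c'/γ) · sinβ cosφ' / [1 − cos(β − φ')]
    = (4·14.5/20.4) · sin60.0°·cos13.8° / [1 − cos46.2°]
    = 2.843 · 0.8410 / 0.3079 = 7.77 m
FS = H_c / H = 7.77 / 4.0 = 1.942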